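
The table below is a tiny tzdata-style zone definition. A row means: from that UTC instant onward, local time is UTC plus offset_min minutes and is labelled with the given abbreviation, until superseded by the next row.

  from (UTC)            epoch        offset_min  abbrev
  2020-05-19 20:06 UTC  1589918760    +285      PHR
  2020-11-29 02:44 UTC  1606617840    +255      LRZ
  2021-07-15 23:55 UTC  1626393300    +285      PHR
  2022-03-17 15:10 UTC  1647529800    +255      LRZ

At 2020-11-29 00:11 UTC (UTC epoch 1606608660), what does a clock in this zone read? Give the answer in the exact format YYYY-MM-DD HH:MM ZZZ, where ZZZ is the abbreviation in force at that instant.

2020-11-29 04:56 PHR

Query: 2020-11-29 00:11 UTC
Rule 1/4 (PHR, +04:45): 2020-05-19 20:06 UTC ≤ query < 2020-11-29 02:44 UTC
0·60 + 11 + 285 = 296 min
296 = 0·1440 + 296; 296 = 4·60 + 56 → 04:56, same day
→ 2020-11-29 04:56 PHR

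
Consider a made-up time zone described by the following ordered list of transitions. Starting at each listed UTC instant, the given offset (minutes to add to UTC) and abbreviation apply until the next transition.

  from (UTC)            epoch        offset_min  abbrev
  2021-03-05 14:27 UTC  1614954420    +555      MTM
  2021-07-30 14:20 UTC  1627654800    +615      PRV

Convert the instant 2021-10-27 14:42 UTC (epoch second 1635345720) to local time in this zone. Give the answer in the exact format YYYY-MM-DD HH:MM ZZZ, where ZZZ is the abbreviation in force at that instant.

Query: 2021-10-27 14:42 UTC
Rule 2/2 (PRV, +10:15): 2021-07-30 14:20 UTC ≤ query < +∞
14·60 + 42 + 615 = 1497 min
1497 = 1·1440 + 57; 57 = 0·60 + 57 → 00:57, 2021-10-27 + 1 day = 2021-10-28
→ 2021-10-28 00:57 PRV

2021-10-28 00:57 PRV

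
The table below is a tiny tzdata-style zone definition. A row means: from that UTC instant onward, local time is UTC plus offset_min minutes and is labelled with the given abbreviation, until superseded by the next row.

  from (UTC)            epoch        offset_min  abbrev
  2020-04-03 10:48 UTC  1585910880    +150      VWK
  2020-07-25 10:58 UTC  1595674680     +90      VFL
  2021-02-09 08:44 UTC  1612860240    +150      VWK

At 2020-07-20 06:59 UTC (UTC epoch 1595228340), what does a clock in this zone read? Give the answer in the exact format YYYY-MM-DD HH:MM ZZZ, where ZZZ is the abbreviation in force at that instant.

2020-07-20 09:29 VWK

Query: 2020-07-20 06:59 UTC
Rule 1/3 (VWK, +02:30): 2020-04-03 10:48 UTC ≤ query < 2020-07-25 10:58 UTC
6·60 + 59 + 150 = 569 min
569 = 0·1440 + 569; 569 = 9·60 + 29 → 09:29, same day
→ 2020-07-20 09:29 VWK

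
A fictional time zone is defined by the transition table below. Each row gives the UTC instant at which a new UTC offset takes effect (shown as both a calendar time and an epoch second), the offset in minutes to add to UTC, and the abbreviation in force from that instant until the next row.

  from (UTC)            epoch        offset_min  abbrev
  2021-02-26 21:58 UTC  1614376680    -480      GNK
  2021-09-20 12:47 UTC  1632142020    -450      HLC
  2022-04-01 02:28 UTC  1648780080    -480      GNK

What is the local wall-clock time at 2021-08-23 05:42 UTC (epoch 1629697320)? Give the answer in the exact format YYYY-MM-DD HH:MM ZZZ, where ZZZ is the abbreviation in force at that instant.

2021-08-22 21:42 GNK

Query: 2021-08-23 05:42 UTC
Rule 1/3 (GNK, -08:00): 2021-02-26 21:58 UTC ≤ query < 2021-09-20 12:47 UTC
5·60 + 42 - 480 = -138 min
-138 = -1·1440 + 1302; 1302 = 21·60 + 42 → 21:42, 2021-08-23 - 1 day = 2021-08-22
→ 2021-08-22 21:42 GNK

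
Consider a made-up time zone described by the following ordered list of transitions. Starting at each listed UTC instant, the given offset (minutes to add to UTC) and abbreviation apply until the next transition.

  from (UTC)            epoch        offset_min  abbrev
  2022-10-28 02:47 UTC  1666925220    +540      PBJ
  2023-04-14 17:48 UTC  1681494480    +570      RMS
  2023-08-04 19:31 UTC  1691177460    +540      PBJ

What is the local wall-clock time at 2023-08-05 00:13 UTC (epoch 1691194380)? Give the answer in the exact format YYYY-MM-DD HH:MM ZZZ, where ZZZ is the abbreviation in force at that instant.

Query: 2023-08-05 00:13 UTC
Rule 3/3 (PBJ, +09:00): 2023-08-04 19:31 UTC ≤ query < +∞
0·60 + 13 + 540 = 553 min
553 = 0·1440 + 553; 553 = 9·60 + 13 → 09:13, same day
→ 2023-08-05 09:13 PBJ

2023-08-05 09:13 PBJ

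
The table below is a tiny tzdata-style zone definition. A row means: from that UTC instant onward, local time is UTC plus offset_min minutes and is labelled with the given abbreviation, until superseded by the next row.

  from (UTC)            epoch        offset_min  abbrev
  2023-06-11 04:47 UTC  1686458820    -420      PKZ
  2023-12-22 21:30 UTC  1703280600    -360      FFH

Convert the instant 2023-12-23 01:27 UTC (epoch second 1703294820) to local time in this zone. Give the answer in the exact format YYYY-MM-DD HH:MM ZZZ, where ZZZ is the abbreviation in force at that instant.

2023-12-22 19:27 FFH

Query: 2023-12-23 01:27 UTC
Rule 2/2 (FFH, -06:00): 2023-12-22 21:30 UTC ≤ query < +∞
1·60 + 27 - 360 = -273 min
-273 = -1·1440 + 1167; 1167 = 19·60 + 27 → 19:27, 2023-12-23 - 1 day = 2023-12-22
→ 2023-12-22 19:27 FFH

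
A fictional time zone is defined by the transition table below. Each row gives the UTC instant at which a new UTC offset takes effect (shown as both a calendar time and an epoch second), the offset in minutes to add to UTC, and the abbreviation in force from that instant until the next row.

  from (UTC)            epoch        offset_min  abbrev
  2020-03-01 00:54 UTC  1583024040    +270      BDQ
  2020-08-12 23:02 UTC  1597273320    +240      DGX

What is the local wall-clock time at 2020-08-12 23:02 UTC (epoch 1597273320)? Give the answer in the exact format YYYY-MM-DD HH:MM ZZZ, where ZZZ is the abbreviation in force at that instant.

Query: 2020-08-12 23:02 UTC
Rule 2/2 (DGX, +04:00): 2020-08-12 23:02 UTC ≤ query < +∞
23·60 + 2 + 240 = 1622 min
1622 = 1·1440 + 182; 182 = 3·60 + 2 → 03:02, 2020-08-12 + 1 day = 2020-08-13
→ 2020-08-13 03:02 DGX

2020-08-13 03:02 DGX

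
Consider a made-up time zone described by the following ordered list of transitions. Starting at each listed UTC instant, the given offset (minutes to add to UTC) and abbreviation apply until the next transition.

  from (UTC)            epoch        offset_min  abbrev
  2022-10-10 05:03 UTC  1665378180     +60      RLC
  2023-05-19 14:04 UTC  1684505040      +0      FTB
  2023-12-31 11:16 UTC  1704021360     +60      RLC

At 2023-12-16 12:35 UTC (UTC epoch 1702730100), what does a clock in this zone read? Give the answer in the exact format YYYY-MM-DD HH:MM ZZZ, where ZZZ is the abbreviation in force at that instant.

Query: 2023-12-16 12:35 UTC
Rule 2/3 (FTB, +00:00): 2023-05-19 14:04 UTC ≤ query < 2023-12-31 11:16 UTC
12·60 + 35 + 0 = 755 min
755 = 0·1440 + 755; 755 = 12·60 + 35 → 12:35, same day
→ 2023-12-16 12:35 FTB

2023-12-16 12:35 FTB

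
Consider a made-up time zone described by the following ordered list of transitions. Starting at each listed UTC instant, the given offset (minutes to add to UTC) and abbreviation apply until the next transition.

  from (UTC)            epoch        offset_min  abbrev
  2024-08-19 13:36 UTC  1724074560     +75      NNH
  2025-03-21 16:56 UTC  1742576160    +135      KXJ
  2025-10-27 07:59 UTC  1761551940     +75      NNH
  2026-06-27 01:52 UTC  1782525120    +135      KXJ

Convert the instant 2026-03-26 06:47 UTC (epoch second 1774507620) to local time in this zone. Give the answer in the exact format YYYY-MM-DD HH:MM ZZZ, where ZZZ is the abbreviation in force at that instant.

Query: 2026-03-26 06:47 UTC
Rule 3/4 (NNH, +01:15): 2025-10-27 07:59 UTC ≤ query < 2026-06-27 01:52 UTC
6·60 + 47 + 75 = 482 min
482 = 0·1440 + 482; 482 = 8·60 + 2 → 08:02, same day
→ 2026-03-26 08:02 NNH

2026-03-26 08:02 NNH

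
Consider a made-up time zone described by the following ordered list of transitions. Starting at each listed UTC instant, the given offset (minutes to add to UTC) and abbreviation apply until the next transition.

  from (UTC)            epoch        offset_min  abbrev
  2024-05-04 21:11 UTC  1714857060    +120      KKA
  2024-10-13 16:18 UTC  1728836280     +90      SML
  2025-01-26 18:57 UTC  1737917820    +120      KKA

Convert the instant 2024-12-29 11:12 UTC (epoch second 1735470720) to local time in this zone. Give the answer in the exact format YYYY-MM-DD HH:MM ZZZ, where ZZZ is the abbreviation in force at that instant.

2024-12-29 12:42 SML

Query: 2024-12-29 11:12 UTC
Rule 2/3 (SML, +01:30): 2024-10-13 16:18 UTC ≤ query < 2025-01-26 18:57 UTC
11·60 + 12 + 90 = 762 min
762 = 0·1440 + 762; 762 = 12·60 + 42 → 12:42, same day
→ 2024-12-29 12:42 SML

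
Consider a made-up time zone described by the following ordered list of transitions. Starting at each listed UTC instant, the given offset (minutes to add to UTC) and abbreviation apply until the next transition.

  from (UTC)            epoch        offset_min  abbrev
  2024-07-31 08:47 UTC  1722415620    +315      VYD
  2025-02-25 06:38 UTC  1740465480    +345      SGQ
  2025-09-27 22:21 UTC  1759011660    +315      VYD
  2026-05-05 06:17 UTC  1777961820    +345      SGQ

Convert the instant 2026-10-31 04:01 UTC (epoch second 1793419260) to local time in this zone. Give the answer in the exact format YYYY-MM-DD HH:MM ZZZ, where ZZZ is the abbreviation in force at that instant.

2026-10-31 09:46 SGQ

Query: 2026-10-31 04:01 UTC
Rule 4/4 (SGQ, +05:45): 2026-05-05 06:17 UTC ≤ query < +∞
4·60 + 1 + 345 = 586 min
586 = 0·1440 + 586; 586 = 9·60 + 46 → 09:46, same day
→ 2026-10-31 09:46 SGQ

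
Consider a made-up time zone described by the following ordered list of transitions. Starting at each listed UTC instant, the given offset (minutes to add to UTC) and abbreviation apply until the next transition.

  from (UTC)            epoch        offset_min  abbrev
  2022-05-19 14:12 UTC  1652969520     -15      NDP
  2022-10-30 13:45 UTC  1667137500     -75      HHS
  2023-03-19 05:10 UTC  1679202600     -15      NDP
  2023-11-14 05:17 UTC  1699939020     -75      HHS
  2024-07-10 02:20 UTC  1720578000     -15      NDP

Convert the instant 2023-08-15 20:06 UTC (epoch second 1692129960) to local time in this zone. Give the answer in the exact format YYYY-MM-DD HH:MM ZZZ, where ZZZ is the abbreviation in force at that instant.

Query: 2023-08-15 20:06 UTC
Rule 3/5 (NDP, -00:15): 2023-03-19 05:10 UTC ≤ query < 2023-11-14 05:17 UTC
20·60 + 6 - 15 = 1191 min
1191 = 0·1440 + 1191; 1191 = 19·60 + 51 → 19:51, same day
→ 2023-08-15 19:51 NDP

2023-08-15 19:51 NDP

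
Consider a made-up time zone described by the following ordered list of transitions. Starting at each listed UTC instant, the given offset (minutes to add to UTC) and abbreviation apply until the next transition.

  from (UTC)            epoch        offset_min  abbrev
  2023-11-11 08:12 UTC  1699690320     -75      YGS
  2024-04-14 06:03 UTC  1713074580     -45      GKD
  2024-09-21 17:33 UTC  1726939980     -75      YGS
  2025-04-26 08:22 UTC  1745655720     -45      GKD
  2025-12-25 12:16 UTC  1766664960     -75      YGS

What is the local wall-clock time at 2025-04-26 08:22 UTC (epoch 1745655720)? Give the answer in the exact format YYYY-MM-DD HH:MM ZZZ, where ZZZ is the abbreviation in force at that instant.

2025-04-26 07:37 GKD

Query: 2025-04-26 08:22 UTC
Rule 4/5 (GKD, -00:45): 2025-04-26 08:22 UTC ≤ query < 2025-12-25 12:16 UTC
8·60 + 22 - 45 = 457 min
457 = 0·1440 + 457; 457 = 7·60 + 37 → 07:37, same day
→ 2025-04-26 07:37 GKD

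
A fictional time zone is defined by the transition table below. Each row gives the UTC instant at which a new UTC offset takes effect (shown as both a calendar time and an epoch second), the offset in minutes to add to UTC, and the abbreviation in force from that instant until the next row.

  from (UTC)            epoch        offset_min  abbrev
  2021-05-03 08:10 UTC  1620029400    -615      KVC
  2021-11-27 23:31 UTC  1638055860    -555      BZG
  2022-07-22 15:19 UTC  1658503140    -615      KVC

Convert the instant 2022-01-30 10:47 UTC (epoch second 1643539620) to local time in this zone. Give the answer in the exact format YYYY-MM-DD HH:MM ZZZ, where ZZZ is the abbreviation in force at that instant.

2022-01-30 01:32 BZG

Query: 2022-01-30 10:47 UTC
Rule 2/3 (BZG, -09:15): 2021-11-27 23:31 UTC ≤ query < 2022-07-22 15:19 UTC
10·60 + 47 - 555 = 92 min
92 = 0·1440 + 92; 92 = 1·60 + 32 → 01:32, same day
→ 2022-01-30 01:32 BZG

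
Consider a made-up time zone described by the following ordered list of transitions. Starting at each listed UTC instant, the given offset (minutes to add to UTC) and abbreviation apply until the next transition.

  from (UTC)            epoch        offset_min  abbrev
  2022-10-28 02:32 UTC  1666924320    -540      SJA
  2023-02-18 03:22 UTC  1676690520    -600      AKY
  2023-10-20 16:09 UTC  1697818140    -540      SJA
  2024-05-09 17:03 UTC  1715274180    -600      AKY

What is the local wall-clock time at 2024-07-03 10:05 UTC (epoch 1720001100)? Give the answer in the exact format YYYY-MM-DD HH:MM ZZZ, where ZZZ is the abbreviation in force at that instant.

2024-07-03 00:05 AKY

Query: 2024-07-03 10:05 UTC
Rule 4/4 (AKY, -10:00): 2024-05-09 17:03 UTC ≤ query < +∞
10·60 + 5 - 600 = 5 min
5 = 0·1440 + 5; 5 = 0·60 + 5 → 00:05, same day
→ 2024-07-03 00:05 AKY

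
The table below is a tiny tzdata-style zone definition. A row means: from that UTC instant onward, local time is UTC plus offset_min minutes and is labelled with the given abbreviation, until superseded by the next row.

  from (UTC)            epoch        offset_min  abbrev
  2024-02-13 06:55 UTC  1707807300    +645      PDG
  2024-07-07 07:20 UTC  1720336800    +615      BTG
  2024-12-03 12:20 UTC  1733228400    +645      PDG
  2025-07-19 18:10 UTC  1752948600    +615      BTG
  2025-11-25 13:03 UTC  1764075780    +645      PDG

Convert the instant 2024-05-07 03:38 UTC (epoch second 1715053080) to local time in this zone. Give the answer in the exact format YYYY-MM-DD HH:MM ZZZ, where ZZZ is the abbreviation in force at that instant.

2024-05-07 14:23 PDG

Query: 2024-05-07 03:38 UTC
Rule 1/5 (PDG, +10:45): 2024-02-13 06:55 UTC ≤ query < 2024-07-07 07:20 UTC
3·60 + 38 + 645 = 863 min
863 = 0·1440 + 863; 863 = 14·60 + 23 → 14:23, same day
→ 2024-05-07 14:23 PDG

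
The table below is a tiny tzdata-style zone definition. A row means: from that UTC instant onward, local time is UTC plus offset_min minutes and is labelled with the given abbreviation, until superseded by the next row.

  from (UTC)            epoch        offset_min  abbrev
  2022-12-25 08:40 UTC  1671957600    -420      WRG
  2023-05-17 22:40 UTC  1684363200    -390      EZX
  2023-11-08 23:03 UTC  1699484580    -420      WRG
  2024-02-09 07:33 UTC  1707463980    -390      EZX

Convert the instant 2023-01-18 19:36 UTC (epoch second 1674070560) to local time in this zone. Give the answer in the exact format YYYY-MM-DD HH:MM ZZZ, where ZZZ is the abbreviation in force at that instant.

2023-01-18 12:36 WRG

Query: 2023-01-18 19:36 UTC
Rule 1/4 (WRG, -07:00): 2022-12-25 08:40 UTC ≤ query < 2023-05-17 22:40 UTC
19·60 + 36 - 420 = 756 min
756 = 0·1440 + 756; 756 = 12·60 + 36 → 12:36, same day
→ 2023-01-18 12:36 WRG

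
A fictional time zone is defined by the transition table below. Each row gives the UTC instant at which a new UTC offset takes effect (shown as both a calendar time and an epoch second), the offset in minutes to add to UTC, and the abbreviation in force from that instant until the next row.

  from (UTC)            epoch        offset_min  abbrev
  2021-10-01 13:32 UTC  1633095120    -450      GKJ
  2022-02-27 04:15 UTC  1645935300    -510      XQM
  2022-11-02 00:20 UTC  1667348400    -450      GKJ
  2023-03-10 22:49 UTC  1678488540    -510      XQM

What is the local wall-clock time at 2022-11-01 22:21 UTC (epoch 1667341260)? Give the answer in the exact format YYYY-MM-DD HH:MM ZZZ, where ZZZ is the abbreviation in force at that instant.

2022-11-01 13:51 XQM

Query: 2022-11-01 22:21 UTC
Rule 2/4 (XQM, -08:30): 2022-02-27 04:15 UTC ≤ query < 2022-11-02 00:20 UTC
22·60 + 21 - 510 = 831 min
831 = 0·1440 + 831; 831 = 13·60 + 51 → 13:51, same day
→ 2022-11-01 13:51 XQM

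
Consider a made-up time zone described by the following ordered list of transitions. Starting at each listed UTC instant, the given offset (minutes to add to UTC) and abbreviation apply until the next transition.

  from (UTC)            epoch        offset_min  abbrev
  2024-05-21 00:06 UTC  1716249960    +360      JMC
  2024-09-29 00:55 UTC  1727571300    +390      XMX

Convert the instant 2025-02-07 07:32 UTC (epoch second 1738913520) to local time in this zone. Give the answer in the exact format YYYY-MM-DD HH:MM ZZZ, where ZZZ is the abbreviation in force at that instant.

2025-02-07 14:02 XMX

Query: 2025-02-07 07:32 UTC
Rule 2/2 (XMX, +06:30): 2024-09-29 00:55 UTC ≤ query < +∞
7·60 + 32 + 390 = 842 min
842 = 0·1440 + 842; 842 = 14·60 + 2 → 14:02, same day
→ 2025-02-07 14:02 XMX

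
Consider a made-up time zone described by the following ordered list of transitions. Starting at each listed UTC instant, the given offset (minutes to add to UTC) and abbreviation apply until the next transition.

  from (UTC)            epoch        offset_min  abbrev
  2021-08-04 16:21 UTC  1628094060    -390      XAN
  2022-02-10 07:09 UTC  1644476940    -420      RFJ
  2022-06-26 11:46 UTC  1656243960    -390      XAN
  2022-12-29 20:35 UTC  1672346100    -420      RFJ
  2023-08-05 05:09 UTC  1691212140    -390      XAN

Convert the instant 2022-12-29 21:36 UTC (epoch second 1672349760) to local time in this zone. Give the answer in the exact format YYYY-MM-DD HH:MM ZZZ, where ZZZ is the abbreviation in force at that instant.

2022-12-29 14:36 RFJ

Query: 2022-12-29 21:36 UTC
Rule 4/5 (RFJ, -07:00): 2022-12-29 20:35 UTC ≤ query < 2023-08-05 05:09 UTC
21·60 + 36 - 420 = 876 min
876 = 0·1440 + 876; 876 = 14·60 + 36 → 14:36, same day
→ 2022-12-29 14:36 RFJ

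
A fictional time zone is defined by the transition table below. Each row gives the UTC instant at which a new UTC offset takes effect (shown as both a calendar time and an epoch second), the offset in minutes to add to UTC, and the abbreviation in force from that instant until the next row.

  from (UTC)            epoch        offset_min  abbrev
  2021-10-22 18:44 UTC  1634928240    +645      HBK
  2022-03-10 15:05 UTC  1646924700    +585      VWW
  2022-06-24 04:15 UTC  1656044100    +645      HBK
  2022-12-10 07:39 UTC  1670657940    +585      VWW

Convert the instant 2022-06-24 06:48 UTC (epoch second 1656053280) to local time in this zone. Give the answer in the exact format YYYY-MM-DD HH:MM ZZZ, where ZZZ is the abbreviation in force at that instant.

Query: 2022-06-24 06:48 UTC
Rule 3/4 (HBK, +10:45): 2022-06-24 04:15 UTC ≤ query < 2022-12-10 07:39 UTC
6·60 + 48 + 645 = 1053 min
1053 = 0·1440 + 1053; 1053 = 17·60 + 33 → 17:33, same day
→ 2022-06-24 17:33 HBK

2022-06-24 17:33 HBK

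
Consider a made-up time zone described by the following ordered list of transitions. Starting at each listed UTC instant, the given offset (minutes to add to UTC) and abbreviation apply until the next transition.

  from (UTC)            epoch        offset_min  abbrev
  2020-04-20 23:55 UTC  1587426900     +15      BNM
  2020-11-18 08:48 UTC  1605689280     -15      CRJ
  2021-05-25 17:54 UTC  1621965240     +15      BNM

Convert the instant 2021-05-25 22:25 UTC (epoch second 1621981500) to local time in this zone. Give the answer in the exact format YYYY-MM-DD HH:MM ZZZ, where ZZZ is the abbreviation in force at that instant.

Query: 2021-05-25 22:25 UTC
Rule 3/3 (BNM, +00:15): 2021-05-25 17:54 UTC ≤ query < +∞
22·60 + 25 + 15 = 1360 min
1360 = 0·1440 + 1360; 1360 = 22·60 + 40 → 22:40, same day
→ 2021-05-25 22:40 BNM

2021-05-25 22:40 BNM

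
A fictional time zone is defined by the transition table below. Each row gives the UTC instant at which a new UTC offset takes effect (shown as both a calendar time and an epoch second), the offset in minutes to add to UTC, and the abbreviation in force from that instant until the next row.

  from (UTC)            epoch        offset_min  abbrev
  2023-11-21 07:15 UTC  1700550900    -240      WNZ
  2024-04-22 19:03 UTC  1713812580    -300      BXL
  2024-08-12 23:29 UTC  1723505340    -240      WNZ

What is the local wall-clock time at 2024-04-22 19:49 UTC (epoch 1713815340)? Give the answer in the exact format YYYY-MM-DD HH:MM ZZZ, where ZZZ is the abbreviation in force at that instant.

Query: 2024-04-22 19:49 UTC
Rule 2/3 (BXL, -05:00): 2024-04-22 19:03 UTC ≤ query < 2024-08-12 23:29 UTC
19·60 + 49 - 300 = 889 min
889 = 0·1440 + 889; 889 = 14·60 + 49 → 14:49, same day
→ 2024-04-22 14:49 BXL

2024-04-22 14:49 BXL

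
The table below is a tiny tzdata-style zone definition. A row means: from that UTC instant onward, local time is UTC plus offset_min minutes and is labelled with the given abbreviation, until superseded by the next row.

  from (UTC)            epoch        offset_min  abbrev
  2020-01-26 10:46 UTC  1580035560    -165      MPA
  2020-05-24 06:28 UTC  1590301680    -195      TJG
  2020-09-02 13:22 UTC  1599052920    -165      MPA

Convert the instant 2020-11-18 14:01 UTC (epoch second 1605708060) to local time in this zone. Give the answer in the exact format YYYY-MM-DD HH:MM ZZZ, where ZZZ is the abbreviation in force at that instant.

Query: 2020-11-18 14:01 UTC
Rule 3/3 (MPA, -02:45): 2020-09-02 13:22 UTC ≤ query < +∞
14·60 + 1 - 165 = 676 min
676 = 0·1440 + 676; 676 = 11·60 + 16 → 11:16, same day
→ 2020-11-18 11:16 MPA

2020-11-18 11:16 MPA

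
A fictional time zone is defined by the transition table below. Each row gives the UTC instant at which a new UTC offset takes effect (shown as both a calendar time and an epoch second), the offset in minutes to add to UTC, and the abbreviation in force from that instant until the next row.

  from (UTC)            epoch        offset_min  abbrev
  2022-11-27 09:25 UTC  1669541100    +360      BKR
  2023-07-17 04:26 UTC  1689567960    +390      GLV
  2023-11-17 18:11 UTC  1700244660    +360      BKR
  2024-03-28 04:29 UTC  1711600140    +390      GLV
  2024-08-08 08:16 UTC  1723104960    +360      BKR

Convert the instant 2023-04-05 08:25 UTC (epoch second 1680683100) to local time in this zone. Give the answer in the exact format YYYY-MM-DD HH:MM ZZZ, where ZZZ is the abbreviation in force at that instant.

Query: 2023-04-05 08:25 UTC
Rule 1/5 (BKR, +06:00): 2022-11-27 09:25 UTC ≤ query < 2023-07-17 04:26 UTC
8·60 + 25 + 360 = 865 min
865 = 0·1440 + 865; 865 = 14·60 + 25 → 14:25, same day
→ 2023-04-05 14:25 BKR

2023-04-05 14:25 BKR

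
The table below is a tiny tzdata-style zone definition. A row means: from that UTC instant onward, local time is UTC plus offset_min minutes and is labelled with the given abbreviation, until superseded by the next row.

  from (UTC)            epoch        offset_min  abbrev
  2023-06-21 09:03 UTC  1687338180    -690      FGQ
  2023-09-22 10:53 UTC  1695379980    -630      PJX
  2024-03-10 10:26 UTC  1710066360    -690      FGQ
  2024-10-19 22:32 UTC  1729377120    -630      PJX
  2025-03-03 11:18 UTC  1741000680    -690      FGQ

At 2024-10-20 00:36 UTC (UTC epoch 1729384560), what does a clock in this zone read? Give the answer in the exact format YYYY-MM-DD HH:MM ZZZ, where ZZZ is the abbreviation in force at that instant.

2024-10-19 14:06 PJX

Query: 2024-10-20 00:36 UTC
Rule 4/5 (PJX, -10:30): 2024-10-19 22:32 UTC ≤ query < 2025-03-03 11:18 UTC
0·60 + 36 - 630 = -594 min
-594 = -1·1440 + 846; 846 = 14·60 + 6 → 14:06, 2024-10-20 - 1 day = 2024-10-19
→ 2024-10-19 14:06 PJX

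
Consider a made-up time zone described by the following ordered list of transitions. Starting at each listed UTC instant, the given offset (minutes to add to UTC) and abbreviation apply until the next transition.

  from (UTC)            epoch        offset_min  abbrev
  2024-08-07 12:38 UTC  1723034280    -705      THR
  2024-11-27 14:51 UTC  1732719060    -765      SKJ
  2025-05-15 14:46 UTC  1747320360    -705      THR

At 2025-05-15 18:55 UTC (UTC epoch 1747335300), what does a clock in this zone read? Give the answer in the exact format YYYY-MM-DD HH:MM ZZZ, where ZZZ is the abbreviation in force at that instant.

2025-05-15 07:10 THR

Query: 2025-05-15 18:55 UTC
Rule 3/3 (THR, -11:45): 2025-05-15 14:46 UTC ≤ query < +∞
18·60 + 55 - 705 = 430 min
430 = 0·1440 + 430; 430 = 7·60 + 10 → 07:10, same day
→ 2025-05-15 07:10 THR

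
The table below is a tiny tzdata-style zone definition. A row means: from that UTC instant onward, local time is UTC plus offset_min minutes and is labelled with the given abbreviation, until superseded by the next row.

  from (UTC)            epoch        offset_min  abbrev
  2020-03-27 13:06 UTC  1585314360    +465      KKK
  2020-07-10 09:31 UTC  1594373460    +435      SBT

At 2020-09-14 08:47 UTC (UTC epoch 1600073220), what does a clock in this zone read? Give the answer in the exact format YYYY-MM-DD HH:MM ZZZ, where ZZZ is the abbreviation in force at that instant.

2020-09-14 16:02 SBT

Query: 2020-09-14 08:47 UTC
Rule 2/2 (SBT, +07:15): 2020-07-10 09:31 UTC ≤ query < +∞
8·60 + 47 + 435 = 962 min
962 = 0·1440 + 962; 962 = 16·60 + 2 → 16:02, same day
→ 2020-09-14 16:02 SBT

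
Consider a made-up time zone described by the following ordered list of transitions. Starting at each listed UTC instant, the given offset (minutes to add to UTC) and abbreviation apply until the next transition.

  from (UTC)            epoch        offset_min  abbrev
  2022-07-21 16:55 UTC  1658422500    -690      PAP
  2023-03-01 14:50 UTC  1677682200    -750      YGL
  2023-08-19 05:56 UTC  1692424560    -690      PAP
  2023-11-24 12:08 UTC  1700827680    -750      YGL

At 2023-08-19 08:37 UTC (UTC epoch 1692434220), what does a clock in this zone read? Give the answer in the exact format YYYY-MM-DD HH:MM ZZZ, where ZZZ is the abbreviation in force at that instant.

Query: 2023-08-19 08:37 UTC
Rule 3/4 (PAP, -11:30): 2023-08-19 05:56 UTC ≤ query < 2023-11-24 12:08 UTC
8·60 + 37 - 690 = -173 min
-173 = -1·1440 + 1267; 1267 = 21·60 + 7 → 21:07, 2023-08-19 - 1 day = 2023-08-18
→ 2023-08-18 21:07 PAP

2023-08-18 21:07 PAP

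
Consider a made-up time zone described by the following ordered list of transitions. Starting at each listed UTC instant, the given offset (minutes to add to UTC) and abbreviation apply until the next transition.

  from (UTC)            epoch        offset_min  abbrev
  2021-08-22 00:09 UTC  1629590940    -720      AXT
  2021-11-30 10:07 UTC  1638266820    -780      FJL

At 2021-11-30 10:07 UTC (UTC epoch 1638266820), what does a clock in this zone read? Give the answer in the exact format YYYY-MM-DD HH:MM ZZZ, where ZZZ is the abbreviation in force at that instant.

Query: 2021-11-30 10:07 UTC
Rule 2/2 (FJL, -13:00): 2021-11-30 10:07 UTC ≤ query < +∞
10·60 + 7 - 780 = -173 min
-173 = -1·1440 + 1267; 1267 = 21·60 + 7 → 21:07, 2021-11-30 - 1 day = 2021-11-29
→ 2021-11-29 21:07 FJL

2021-11-29 21:07 FJL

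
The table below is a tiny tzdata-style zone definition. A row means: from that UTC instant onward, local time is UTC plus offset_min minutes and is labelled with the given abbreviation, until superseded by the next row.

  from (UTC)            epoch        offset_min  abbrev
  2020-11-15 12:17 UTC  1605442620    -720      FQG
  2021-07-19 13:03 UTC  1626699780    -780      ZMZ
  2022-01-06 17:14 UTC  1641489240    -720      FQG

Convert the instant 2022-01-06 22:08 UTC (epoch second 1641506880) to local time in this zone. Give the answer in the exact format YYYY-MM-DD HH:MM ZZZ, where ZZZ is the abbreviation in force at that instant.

Query: 2022-01-06 22:08 UTC
Rule 3/3 (FQG, -12:00): 2022-01-06 17:14 UTC ≤ query < +∞
22·60 + 8 - 720 = 608 min
608 = 0·1440 + 608; 608 = 10·60 + 8 → 10:08, same day
→ 2022-01-06 10:08 FQG

2022-01-06 10:08 FQG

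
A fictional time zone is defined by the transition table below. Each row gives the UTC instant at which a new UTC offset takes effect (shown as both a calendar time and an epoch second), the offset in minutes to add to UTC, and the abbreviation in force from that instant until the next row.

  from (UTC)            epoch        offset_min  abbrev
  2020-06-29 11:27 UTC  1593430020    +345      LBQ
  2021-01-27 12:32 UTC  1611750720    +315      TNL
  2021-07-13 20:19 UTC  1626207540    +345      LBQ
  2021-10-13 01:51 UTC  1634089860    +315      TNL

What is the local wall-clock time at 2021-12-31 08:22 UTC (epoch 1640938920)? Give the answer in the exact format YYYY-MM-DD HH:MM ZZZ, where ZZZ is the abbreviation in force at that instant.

2021-12-31 13:37 TNL

Query: 2021-12-31 08:22 UTC
Rule 4/4 (TNL, +05:15): 2021-10-13 01:51 UTC ≤ query < +∞
8·60 + 22 + 315 = 817 min
817 = 0·1440 + 817; 817 = 13·60 + 37 → 13:37, same day
→ 2021-12-31 13:37 TNL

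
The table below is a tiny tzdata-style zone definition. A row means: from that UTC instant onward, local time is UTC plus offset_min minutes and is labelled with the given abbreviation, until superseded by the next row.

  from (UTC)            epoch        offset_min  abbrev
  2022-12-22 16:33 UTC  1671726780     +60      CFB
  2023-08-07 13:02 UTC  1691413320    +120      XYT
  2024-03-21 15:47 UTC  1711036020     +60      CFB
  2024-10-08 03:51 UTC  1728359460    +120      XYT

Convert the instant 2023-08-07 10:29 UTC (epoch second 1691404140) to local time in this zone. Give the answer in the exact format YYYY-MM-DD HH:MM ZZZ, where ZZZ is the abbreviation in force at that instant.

2023-08-07 11:29 CFB

Query: 2023-08-07 10:29 UTC
Rule 1/4 (CFB, +01:00): 2022-12-22 16:33 UTC ≤ query < 2023-08-07 13:02 UTC
10·60 + 29 + 60 = 689 min
689 = 0·1440 + 689; 689 = 11·60 + 29 → 11:29, same day
→ 2023-08-07 11:29 CFB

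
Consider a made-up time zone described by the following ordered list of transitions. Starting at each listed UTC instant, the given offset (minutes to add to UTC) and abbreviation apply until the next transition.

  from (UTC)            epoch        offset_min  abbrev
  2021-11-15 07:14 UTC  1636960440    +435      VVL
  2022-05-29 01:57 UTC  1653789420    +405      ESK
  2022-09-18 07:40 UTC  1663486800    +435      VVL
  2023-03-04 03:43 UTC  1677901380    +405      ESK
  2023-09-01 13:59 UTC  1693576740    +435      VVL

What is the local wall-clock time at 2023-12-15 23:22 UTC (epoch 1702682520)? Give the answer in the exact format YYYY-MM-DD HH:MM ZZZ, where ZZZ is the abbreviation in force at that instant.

2023-12-16 06:37 VVL

Query: 2023-12-15 23:22 UTC
Rule 5/5 (VVL, +07:15): 2023-09-01 13:59 UTC ≤ query < +∞
23·60 + 22 + 435 = 1837 min
1837 = 1·1440 + 397; 397 = 6·60 + 37 → 06:37, 2023-12-15 + 1 day = 2023-12-16
→ 2023-12-16 06:37 VVL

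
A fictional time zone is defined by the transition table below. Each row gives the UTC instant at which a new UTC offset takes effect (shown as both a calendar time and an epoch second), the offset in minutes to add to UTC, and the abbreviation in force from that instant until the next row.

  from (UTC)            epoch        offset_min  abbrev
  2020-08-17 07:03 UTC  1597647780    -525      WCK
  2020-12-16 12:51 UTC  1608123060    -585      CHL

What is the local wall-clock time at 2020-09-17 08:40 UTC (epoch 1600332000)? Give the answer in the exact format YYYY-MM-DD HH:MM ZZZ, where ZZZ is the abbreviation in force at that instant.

Query: 2020-09-17 08:40 UTC
Rule 1/2 (WCK, -08:45): 2020-08-17 07:03 UTC ≤ query < 2020-12-16 12:51 UTC
8·60 + 40 - 525 = -5 min
-5 = -1·1440 + 1435; 1435 = 23·60 + 55 → 23:55, 2020-09-17 - 1 day = 2020-09-16
→ 2020-09-16 23:55 WCK

2020-09-16 23:55 WCK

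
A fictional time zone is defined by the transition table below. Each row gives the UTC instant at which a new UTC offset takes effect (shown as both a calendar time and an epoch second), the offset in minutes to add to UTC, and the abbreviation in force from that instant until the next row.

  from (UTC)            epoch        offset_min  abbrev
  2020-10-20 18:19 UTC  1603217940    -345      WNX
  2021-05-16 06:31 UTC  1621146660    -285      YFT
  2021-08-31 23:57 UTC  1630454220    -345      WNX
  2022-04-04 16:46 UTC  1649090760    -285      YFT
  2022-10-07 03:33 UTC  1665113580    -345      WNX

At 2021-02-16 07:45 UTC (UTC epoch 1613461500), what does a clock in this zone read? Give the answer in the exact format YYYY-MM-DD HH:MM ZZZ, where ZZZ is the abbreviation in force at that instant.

2021-02-16 02:00 WNX

Query: 2021-02-16 07:45 UTC
Rule 1/5 (WNX, -05:45): 2020-10-20 18:19 UTC ≤ query < 2021-05-16 06:31 UTC
7·60 + 45 - 345 = 120 min
120 = 0·1440 + 120; 120 = 2·60 + 0 → 02:00, same day
→ 2021-02-16 02:00 WNX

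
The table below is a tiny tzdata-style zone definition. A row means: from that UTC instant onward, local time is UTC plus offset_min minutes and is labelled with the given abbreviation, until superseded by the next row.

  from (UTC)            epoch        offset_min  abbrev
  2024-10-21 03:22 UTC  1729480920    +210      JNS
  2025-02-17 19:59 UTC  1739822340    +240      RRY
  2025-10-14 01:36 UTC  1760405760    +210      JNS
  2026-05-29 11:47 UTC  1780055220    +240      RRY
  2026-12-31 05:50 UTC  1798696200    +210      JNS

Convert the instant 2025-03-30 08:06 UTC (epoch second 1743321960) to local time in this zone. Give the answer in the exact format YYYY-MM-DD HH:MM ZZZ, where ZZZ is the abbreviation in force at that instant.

Query: 2025-03-30 08:06 UTC
Rule 2/5 (RRY, +04:00): 2025-02-17 19:59 UTC ≤ query < 2025-10-14 01:36 UTC
8·60 + 6 + 240 = 726 min
726 = 0·1440 + 726; 726 = 12·60 + 6 → 12:06, same day
→ 2025-03-30 12:06 RRY

2025-03-30 12:06 RRY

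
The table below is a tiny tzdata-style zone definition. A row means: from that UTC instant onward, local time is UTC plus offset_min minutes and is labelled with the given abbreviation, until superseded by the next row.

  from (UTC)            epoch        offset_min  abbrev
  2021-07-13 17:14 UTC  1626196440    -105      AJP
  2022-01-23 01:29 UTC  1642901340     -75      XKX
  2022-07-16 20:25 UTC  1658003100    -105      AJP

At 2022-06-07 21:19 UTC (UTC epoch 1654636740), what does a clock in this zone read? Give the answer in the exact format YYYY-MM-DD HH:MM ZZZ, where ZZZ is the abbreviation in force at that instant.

Query: 2022-06-07 21:19 UTC
Rule 2/3 (XKX, -01:15): 2022-01-23 01:29 UTC ≤ query < 2022-07-16 20:25 UTC
21·60 + 19 - 75 = 1204 min
1204 = 0·1440 + 1204; 1204 = 20·60 + 4 → 20:04, same day
→ 2022-06-07 20:04 XKX

2022-06-07 20:04 XKX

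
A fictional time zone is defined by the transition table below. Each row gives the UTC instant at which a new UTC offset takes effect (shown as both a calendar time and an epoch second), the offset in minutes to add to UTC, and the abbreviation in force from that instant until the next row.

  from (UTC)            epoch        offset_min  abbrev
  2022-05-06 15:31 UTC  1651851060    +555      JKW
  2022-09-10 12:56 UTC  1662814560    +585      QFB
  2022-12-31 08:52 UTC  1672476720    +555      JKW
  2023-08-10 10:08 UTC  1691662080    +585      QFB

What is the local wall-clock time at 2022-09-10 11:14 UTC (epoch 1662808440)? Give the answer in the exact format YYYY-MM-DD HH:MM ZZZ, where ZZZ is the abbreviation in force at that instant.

2022-09-10 20:29 JKW

Query: 2022-09-10 11:14 UTC
Rule 1/4 (JKW, +09:15): 2022-05-06 15:31 UTC ≤ query < 2022-09-10 12:56 UTC
11·60 + 14 + 555 = 1229 min
1229 = 0·1440 + 1229; 1229 = 20·60 + 29 → 20:29, same day
→ 2022-09-10 20:29 JKW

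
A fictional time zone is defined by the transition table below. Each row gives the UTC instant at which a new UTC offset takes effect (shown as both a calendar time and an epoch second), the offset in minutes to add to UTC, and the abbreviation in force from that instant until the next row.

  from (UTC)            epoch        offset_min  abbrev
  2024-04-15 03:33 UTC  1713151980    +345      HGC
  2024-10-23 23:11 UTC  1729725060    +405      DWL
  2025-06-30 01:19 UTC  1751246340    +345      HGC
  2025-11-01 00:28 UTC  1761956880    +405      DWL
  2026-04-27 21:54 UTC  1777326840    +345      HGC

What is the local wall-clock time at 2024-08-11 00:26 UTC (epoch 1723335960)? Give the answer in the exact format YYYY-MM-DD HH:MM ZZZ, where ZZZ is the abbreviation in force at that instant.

2024-08-11 06:11 HGC

Query: 2024-08-11 00:26 UTC
Rule 1/5 (HGC, +05:45): 2024-04-15 03:33 UTC ≤ query < 2024-10-23 23:11 UTC
0·60 + 26 + 345 = 371 min
371 = 0·1440 + 371; 371 = 6·60 + 11 → 06:11, same day
→ 2024-08-11 06:11 HGC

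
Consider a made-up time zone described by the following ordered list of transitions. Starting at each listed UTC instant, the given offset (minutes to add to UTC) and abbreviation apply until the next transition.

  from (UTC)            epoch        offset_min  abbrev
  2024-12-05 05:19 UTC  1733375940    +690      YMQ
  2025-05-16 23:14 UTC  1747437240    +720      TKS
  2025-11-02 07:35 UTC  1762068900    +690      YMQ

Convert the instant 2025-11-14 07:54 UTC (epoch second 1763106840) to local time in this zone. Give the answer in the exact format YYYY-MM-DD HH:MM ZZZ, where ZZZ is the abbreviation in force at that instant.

2025-11-14 19:24 YMQ

Query: 2025-11-14 07:54 UTC
Rule 3/3 (YMQ, +11:30): 2025-11-02 07:35 UTC ≤ query < +∞
7·60 + 54 + 690 = 1164 min
1164 = 0·1440 + 1164; 1164 = 19·60 + 24 → 19:24, same day
→ 2025-11-14 19:24 YMQ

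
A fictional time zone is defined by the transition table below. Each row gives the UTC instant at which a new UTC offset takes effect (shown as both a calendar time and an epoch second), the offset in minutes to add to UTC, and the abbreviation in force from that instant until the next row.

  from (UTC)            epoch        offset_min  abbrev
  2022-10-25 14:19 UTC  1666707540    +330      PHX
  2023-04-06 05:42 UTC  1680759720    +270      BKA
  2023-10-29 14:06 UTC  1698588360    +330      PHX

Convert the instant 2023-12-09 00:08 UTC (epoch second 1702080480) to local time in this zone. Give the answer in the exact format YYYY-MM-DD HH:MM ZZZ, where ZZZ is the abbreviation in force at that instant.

2023-12-09 05:38 PHX

Query: 2023-12-09 00:08 UTC
Rule 3/3 (PHX, +05:30): 2023-10-29 14:06 UTC ≤ query < +∞
0·60 + 8 + 330 = 338 min
338 = 0·1440 + 338; 338 = 5·60 + 38 → 05:38, same day
→ 2023-12-09 05:38 PHX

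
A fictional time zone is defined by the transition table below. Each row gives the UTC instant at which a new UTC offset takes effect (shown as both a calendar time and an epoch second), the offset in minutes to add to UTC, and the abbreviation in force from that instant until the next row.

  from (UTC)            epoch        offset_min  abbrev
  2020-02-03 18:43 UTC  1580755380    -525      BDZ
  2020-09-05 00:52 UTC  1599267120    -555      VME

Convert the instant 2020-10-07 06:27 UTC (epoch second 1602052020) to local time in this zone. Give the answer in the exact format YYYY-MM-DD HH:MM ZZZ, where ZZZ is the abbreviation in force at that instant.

Query: 2020-10-07 06:27 UTC
Rule 2/2 (VME, -09:15): 2020-09-05 00:52 UTC ≤ query < +∞
6·60 + 27 - 555 = -168 min
-168 = -1·1440 + 1272; 1272 = 21·60 + 12 → 21:12, 2020-10-07 - 1 day = 2020-10-06
→ 2020-10-06 21:12 VME

2020-10-06 21:12 VME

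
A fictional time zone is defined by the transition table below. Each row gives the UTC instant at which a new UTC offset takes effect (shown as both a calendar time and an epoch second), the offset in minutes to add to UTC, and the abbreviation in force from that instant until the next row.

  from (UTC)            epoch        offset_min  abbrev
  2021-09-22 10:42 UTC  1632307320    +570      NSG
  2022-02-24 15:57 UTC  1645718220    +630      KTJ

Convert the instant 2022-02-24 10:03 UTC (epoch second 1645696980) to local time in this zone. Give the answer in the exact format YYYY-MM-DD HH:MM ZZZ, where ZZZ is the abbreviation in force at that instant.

Query: 2022-02-24 10:03 UTC
Rule 1/2 (NSG, +09:30): 2021-09-22 10:42 UTC ≤ query < 2022-02-24 15:57 UTC
10·60 + 3 + 570 = 1173 min
1173 = 0·1440 + 1173; 1173 = 19·60 + 33 → 19:33, same day
→ 2022-02-24 19:33 NSG

2022-02-24 19:33 NSG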